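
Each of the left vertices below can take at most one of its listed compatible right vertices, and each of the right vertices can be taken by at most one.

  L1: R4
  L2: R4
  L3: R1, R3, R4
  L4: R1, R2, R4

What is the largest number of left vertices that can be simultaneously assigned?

Unit-capacity flow: source→left, listed edges, right→sink; max matching = max flow.
Augmenting path L1→R4 (+1); matched 1.
Augmenting path L3→R1 (+1); matched 2.
Augmenting path L4→R2 (+1); matched 3.
No augmenting path remains; maximum matching = 3.
König certificate: {L3, L4, R4} is a vertex cover of size 3 (every listed pair touches it), so no matching can be larger.

3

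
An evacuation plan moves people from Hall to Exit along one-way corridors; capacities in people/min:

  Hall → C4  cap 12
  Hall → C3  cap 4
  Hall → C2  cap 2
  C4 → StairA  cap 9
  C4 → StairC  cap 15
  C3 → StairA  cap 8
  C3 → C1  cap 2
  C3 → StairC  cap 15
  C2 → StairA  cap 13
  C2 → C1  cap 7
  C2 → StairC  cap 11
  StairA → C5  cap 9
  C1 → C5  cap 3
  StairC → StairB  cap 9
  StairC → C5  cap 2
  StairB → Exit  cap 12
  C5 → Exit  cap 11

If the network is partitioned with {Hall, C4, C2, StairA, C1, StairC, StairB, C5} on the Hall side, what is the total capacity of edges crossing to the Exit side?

27

Edges leaving {Hall, C4, C2, StairA, C1, StairC, StairB, C5}: Hall→C3 (4), StairB→Exit (12), C5→Exit (11).
Cut capacity = 4 + 12 + 11 = 27.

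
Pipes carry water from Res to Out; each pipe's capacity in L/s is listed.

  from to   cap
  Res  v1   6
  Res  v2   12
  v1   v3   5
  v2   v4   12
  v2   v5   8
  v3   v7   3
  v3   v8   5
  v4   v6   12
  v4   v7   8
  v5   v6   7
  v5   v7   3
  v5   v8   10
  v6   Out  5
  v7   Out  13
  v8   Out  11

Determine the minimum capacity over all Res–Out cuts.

17

Augment Res→v1→v3→v7→Out: bottleneck 3, flow now 3.
Augment Res→v1→v3→v8→Out: bottleneck 2, flow now 5.
Augment Res→v2→v4→v6→Out: bottleneck 5, flow now 10.
Augment Res→v2→v4→v7→Out: bottleneck 7, flow now 17.
No augmenting path remains; maximum flow = 17.
By max-flow min-cut, the minimum cut capacity equals the max flow.
In the residual graph, reachable from Res: {Res, v1}.
Min-cut edges: Res→v2 (12), v1→v3 (5); capacity 12 + 5 = 17.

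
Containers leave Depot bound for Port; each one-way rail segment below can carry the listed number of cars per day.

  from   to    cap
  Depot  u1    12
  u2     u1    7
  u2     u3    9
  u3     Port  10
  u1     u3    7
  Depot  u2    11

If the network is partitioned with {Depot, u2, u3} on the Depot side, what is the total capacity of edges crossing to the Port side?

29

Edges leaving {Depot, u2, u3}: Depot→u1 (12), u2→u1 (7), u3→Port (10).
Cut capacity = 12 + 7 + 10 = 29.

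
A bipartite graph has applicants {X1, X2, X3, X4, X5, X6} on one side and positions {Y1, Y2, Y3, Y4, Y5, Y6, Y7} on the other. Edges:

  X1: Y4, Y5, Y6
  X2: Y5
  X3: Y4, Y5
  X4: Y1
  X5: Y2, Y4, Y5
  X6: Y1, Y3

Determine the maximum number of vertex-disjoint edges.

6

Unit-capacity flow: source→left, listed edges, right→sink; max matching = max flow.
Augmenting path X1→Y4 (+1); matched 1.
Augmenting path X2→Y5 (+1); matched 2.
Augmenting path X4→Y1 (+1); matched 3.
Augmenting path X5→Y2 (+1); matched 4.
Augmenting path X6→Y3 (+1); matched 5.
Augmenting path X3→Y4→X1→Y6 (+1); matched 6.
No augmenting path remains; maximum matching = 6.
König certificate: {X1, X2, X3, X4, X5, X6} is a vertex cover of size 6 (every listed pair touches it), so no matching can be larger.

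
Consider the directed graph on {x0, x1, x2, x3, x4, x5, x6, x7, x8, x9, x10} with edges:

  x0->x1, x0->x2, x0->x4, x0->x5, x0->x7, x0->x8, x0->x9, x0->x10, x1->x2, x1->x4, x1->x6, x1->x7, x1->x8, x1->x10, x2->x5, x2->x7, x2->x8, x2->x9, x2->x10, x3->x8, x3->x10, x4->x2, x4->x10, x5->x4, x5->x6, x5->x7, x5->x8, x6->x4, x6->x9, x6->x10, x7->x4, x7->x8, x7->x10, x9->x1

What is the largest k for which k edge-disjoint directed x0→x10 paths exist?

Assign every edge capacity 1; by Menger, the answer equals the max flow.
Path x0→x10 (+1); total 1.
Path x0→x1→x10 (+1); total 2.
Path x0→x2→x10 (+1); total 3.
Path x0→x4→x10 (+1); total 4.
Path x0→x7→x10 (+1); total 5.
Path x0→x5→x6→x10 (+1); total 6.
No residual x0→x10 path; max flow = 6.
Certifying cut of size 6: {x0→x10, x1→x10, x2→x10, x4→x10, x6→x10, x7→x10}.

6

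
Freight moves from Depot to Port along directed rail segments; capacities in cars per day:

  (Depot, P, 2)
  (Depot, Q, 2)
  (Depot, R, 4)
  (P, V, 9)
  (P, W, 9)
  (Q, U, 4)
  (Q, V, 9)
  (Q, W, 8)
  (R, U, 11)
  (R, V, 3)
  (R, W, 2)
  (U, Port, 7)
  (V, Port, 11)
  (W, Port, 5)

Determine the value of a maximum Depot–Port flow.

8

Augment Depot→P→V→Port: bottleneck 2, flow now 2.
Augment Depot→Q→U→Port: bottleneck 2, flow now 4.
Augment Depot→R→U→Port: bottleneck 4, flow now 8.
No augmenting path remains; maximum flow = 8.
In the residual graph, reachable from Depot: {Depot}.
Min-cut edges: Depot→P (2), Depot→Q (2), Depot→R (4); capacity 2 + 2 + 4 = 8.
This cut is saturated, so no flow can exceed 8.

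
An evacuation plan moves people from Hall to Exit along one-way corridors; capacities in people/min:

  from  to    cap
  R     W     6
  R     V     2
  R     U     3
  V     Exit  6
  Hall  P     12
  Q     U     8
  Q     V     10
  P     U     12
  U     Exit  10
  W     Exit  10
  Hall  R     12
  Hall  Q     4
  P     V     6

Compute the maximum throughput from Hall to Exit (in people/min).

Augment Hall→P→U→Exit: bottleneck 10, flow now 10.
Augment Hall→P→V→Exit: bottleneck 2, flow now 12.
Augment Hall→Q→V→Exit: bottleneck 4, flow now 16.
Augment Hall→R→W→Exit: bottleneck 6, flow now 22.
No augmenting path remains; maximum flow = 22.
In the residual graph, reachable from Hall: {Hall, P, Q, R, U, V}.
Min-cut edges: R→W (6), U→Exit (10), V→Exit (6); capacity 6 + 10 + 6 = 22.
This cut is saturated, so no flow can exceed 22.

22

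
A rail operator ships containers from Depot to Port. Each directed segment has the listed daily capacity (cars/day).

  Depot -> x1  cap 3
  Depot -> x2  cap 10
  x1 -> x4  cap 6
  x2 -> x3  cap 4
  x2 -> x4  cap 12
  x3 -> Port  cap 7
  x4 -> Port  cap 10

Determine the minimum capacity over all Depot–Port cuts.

Augment Depot→x1→x4→Port: bottleneck 3, flow now 3.
Augment Depot→x2→x3→Port: bottleneck 4, flow now 7.
Augment Depot→x2→x4→Port: bottleneck 6, flow now 13.
No augmenting path remains; maximum flow = 13.
By max-flow min-cut, the minimum cut capacity equals the max flow.
In the residual graph, reachable from Depot: {Depot}.
Min-cut edges: Depot→x1 (3), Depot→x2 (10); capacity 3 + 10 = 13.

13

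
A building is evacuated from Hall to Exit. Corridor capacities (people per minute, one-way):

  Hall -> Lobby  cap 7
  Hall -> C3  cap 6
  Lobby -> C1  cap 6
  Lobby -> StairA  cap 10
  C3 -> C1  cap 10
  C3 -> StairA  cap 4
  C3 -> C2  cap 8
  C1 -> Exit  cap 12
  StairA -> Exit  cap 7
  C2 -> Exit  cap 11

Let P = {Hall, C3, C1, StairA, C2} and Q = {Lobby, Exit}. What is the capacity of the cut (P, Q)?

Edges leaving {Hall, C3, C1, StairA, C2}: Hall→Lobby (7), C1→Exit (12), StairA→Exit (7), C2→Exit (11).
Cut capacity = 7 + 12 + 7 + 11 = 37.

37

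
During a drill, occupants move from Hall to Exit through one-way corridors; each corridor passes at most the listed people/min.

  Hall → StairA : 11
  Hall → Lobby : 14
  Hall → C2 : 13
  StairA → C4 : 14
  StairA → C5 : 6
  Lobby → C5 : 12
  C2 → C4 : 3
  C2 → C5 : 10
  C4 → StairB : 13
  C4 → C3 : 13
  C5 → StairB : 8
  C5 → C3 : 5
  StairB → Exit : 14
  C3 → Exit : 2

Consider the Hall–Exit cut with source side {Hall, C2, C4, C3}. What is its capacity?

50

Edges leaving {Hall, C2, C4, C3}: Hall→StairA (11), Hall→Lobby (14), C2→C5 (10), C4→StairB (13), C3→Exit (2).
Cut capacity = 11 + 14 + 10 + 13 + 2 = 50.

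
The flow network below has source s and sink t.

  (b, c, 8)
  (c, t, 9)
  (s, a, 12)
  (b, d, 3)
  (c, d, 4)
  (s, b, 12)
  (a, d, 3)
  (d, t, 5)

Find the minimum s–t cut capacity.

13

Augment s→a→d→t: bottleneck 3, flow now 3.
Augment s→b→c→t: bottleneck 8, flow now 11.
Augment s→b→d→t: bottleneck 2, flow now 13.
No augmenting path remains; maximum flow = 13.
By max-flow min-cut, the minimum cut capacity equals the max flow.
In the residual graph, reachable from s: {s, a, b, d}.
Min-cut edges: b→c (8), d→t (5); capacity 8 + 5 = 13.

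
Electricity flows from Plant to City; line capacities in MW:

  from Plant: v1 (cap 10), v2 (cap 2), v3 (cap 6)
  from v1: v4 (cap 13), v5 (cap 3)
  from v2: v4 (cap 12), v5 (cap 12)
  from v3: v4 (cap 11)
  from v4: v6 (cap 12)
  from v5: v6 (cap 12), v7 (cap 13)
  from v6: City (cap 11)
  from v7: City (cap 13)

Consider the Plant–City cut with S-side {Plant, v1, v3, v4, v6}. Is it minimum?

Given cut capacity: 2 + 3 + 11 = 16.
Augment Plant→v1→v4→v6→City: bottleneck 10, flow now 10.
Augment Plant→v2→v4→v6→City: bottleneck 1, flow now 11.
Augment Plant→v2→v5→v7→City: bottleneck 1, flow now 12.
Augment Plant→v3→v4→v1→v5→v7→City: bottleneck 3, flow now 15. (uses reverse residual edge)
Augment Plant→v3→v4→v2→v5→v7→City: bottleneck 1, flow now 16. (uses reverse residual edge)
No augmenting path remains; maximum flow = 16.
Cut capacity 16 equals the max flow, so it is a minimum cut.

Yes — it is a minimum cut (capacity 16).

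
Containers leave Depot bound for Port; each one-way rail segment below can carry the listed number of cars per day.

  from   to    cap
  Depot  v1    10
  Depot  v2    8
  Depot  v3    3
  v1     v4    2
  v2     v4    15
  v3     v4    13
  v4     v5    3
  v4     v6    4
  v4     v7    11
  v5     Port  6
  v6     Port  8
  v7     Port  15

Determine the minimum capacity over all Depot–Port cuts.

13

Augment Depot→v1→v4→v5→Port: bottleneck 2, flow now 2.
Augment Depot→v2→v4→v5→Port: bottleneck 1, flow now 3.
Augment Depot→v2→v4→v6→Port: bottleneck 4, flow now 7.
Augment Depot→v2→v4→v7→Port: bottleneck 3, flow now 10.
Augment Depot→v3→v4→v7→Port: bottleneck 3, flow now 13.
No augmenting path remains; maximum flow = 13.
By max-flow min-cut, the minimum cut capacity equals the max flow.
In the residual graph, reachable from Depot: {Depot, v1}.
Min-cut edges: Depot→v2 (8), Depot→v3 (3), v1→v4 (2); capacity 8 + 3 + 2 = 13.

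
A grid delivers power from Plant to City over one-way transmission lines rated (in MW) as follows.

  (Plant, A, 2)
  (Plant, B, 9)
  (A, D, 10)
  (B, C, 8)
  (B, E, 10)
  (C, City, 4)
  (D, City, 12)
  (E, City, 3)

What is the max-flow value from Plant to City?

9

Augment Plant→A→D→City: bottleneck 2, flow now 2.
Augment Plant→B→C→City: bottleneck 4, flow now 6.
Augment Plant→B→E→City: bottleneck 3, flow now 9.
No augmenting path remains; maximum flow = 9.
In the residual graph, reachable from Plant: {Plant, B, C, E}.
Min-cut edges: Plant→A (2), C→City (4), E→City (3); capacity 2 + 4 + 3 = 9.
This cut is saturated, so no flow can exceed 9.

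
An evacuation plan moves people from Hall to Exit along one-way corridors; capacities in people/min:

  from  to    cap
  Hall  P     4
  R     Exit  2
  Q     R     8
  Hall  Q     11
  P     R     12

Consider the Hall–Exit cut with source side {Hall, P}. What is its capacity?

23

Edges leaving {Hall, P}: Hall→Q (11), P→R (12).
Cut capacity = 11 + 12 = 23.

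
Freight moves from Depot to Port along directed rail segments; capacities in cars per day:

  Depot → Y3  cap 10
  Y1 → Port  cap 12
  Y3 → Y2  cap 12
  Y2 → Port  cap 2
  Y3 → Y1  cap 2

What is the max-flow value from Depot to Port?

Augment Depot→Y3→Y1→Port: bottleneck 2, flow now 2.
Augment Depot→Y3→Y2→Port: bottleneck 2, flow now 4.
No augmenting path remains; maximum flow = 4.
In the residual graph, reachable from Depot: {Depot, Y3, Y2}.
Min-cut edges: Y3→Y1 (2), Y2→Port (2); capacity 2 + 2 = 4.
This cut is saturated, so no flow can exceed 4.

4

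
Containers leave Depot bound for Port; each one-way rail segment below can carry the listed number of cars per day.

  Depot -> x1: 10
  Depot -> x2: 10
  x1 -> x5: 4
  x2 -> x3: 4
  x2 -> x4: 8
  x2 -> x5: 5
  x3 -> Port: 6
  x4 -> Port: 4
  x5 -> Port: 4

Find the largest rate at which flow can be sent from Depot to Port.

12

Augment Depot→x1→x5→Port: bottleneck 4, flow now 4.
Augment Depot→x2→x3→Port: bottleneck 4, flow now 8.
Augment Depot→x2→x4→Port: bottleneck 4, flow now 12.
No augmenting path remains; maximum flow = 12.
In the residual graph, reachable from Depot: {Depot, x1, x2, x4, x5}.
Min-cut edges: x2→x3 (4), x4→Port (4), x5→Port (4); capacity 4 + 4 + 4 = 12.
This cut is saturated, so no flow can exceed 12.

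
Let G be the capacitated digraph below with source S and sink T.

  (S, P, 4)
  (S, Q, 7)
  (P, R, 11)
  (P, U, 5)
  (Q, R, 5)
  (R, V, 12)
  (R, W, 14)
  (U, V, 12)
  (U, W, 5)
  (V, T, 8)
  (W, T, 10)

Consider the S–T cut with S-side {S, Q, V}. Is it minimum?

Given cut capacity: 4 + 5 + 8 = 17.
Augment S→P→R→V→T: bottleneck 4, flow now 4.
Augment S→Q→R→V→T: bottleneck 4, flow now 8.
Augment S→Q→R→W→T: bottleneck 1, flow now 9.
No augmenting path remains; maximum flow = 9.
In the residual graph, reachable from S: {S, Q}.
Min-cut edges: S→P (4), Q→R (5); capacity 4 + 5 = 9.
Cut capacity 17 exceeds the max flow 9, so it is not minimum.

No — its capacity is 17, but the minimum cut has capacity 9.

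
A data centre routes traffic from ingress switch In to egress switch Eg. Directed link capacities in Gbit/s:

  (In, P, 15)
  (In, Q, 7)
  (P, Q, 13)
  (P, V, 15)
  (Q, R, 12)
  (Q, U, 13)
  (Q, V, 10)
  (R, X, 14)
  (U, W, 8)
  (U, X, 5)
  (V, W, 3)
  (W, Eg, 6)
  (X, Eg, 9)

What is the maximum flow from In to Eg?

Augment In→P→V→W→Eg: bottleneck 3, flow now 3.
Augment In→Q→R→X→Eg: bottleneck 7, flow now 10.
Augment In→P→Q→R→X→Eg: bottleneck 2, flow now 12.
Augment In→P→Q→U→W→Eg: bottleneck 3, flow now 15.
No augmenting path remains; maximum flow = 15.
In the residual graph, reachable from In: {In, P, Q, R, U, V, W, X}.
Min-cut edges: W→Eg (6), X→Eg (9); capacity 6 + 9 = 15.
This cut is saturated, so no flow can exceed 15.

15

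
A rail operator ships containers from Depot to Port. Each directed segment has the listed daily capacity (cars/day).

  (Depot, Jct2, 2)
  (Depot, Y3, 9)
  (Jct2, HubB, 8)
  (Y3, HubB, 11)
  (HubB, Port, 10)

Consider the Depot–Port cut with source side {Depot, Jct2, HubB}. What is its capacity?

Edges leaving {Depot, Jct2, HubB}: Depot→Y3 (9), HubB→Port (10).
Cut capacity = 9 + 10 = 19.

19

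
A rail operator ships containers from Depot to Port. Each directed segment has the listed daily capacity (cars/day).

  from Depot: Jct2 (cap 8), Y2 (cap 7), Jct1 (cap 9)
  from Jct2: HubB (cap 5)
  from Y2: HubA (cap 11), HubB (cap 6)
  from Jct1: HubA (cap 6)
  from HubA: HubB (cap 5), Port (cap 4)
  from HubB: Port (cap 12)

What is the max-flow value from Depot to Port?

Augment Depot→Jct2→HubB→Port: bottleneck 5, flow now 5.
Augment Depot→Y2→HubA→Port: bottleneck 4, flow now 9.
Augment Depot→Y2→HubB→Port: bottleneck 3, flow now 12.
Augment Depot→Jct1→HubA→HubB→Port: bottleneck 4, flow now 16.
No augmenting path remains; maximum flow = 16.
In the residual graph, reachable from Depot: {Depot, Jct2, Y2, Jct1, HubA, HubB}.
Min-cut edges: HubA→Port (4), HubB→Port (12); capacity 4 + 12 = 16.
This cut is saturated, so no flow can exceed 16.

16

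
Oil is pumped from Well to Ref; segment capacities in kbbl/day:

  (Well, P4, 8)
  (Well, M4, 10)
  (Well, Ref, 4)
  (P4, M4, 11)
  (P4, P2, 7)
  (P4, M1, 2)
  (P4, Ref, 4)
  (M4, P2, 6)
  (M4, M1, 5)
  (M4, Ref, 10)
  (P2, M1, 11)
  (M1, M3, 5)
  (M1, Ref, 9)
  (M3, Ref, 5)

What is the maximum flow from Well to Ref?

22

Augment Well→Ref: bottleneck 4, flow now 4.
Augment Well→P4→Ref: bottleneck 4, flow now 8.
Augment Well→M4→Ref: bottleneck 10, flow now 18.
Augment Well→P4→M1→Ref: bottleneck 2, flow now 20.
Augment Well→P4→M4→M1→Ref: bottleneck 2, flow now 22.
No augmenting path remains; maximum flow = 22.
In the residual graph, reachable from Well: {Well}.
Min-cut edges: Well→P4 (8), Well→M4 (10), Well→Ref (4); capacity 8 + 10 + 4 = 22.
This cut is saturated, so no flow can exceed 22.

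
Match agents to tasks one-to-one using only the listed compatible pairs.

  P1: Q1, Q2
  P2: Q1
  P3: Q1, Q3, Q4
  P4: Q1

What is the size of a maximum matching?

Unit-capacity flow: source→left, listed edges, right→sink; max matching = max flow.
Augmenting path P1→Q1 (+1); matched 1.
Augmenting path P3→Q3 (+1); matched 2.
Augmenting path P2→Q1→P1→Q2 (+1); matched 3.
No augmenting path remains; maximum matching = 3.
König certificate: {P1, P3, Q1} is a vertex cover of size 3 (every listed pair touches it), so no matching can be larger.

3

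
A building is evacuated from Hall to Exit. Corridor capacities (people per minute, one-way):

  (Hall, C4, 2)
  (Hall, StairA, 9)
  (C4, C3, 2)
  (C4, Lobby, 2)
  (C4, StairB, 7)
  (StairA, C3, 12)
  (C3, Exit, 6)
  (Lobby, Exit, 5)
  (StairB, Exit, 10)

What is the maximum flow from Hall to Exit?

8

Augment Hall→C4→C3→Exit: bottleneck 2, flow now 2.
Augment Hall→StairA→C3→Exit: bottleneck 4, flow now 6.
Augment Hall→StairA→C3→C4→Lobby→Exit: bottleneck 2, flow now 8. (uses reverse residual edge)
No augmenting path remains; maximum flow = 8.
In the residual graph, reachable from Hall: {Hall, StairA, C3}.
Min-cut edges: Hall→C4 (2), C3→Exit (6); capacity 2 + 6 = 8.
This cut is saturated, so no flow can exceed 8.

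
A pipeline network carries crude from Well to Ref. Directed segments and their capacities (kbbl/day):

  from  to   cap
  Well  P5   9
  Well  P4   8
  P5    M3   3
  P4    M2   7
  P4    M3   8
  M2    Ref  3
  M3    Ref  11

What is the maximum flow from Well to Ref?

Augment Well→P5→M3→Ref: bottleneck 3, flow now 3.
Augment Well→P4→M2→Ref: bottleneck 3, flow now 6.
Augment Well→P4→M3→Ref: bottleneck 5, flow now 11.
No augmenting path remains; maximum flow = 11.
In the residual graph, reachable from Well: {Well, P5}.
Min-cut edges: Well→P4 (8), P5→M3 (3); capacity 8 + 3 = 11.
This cut is saturated, so no flow can exceed 11.

11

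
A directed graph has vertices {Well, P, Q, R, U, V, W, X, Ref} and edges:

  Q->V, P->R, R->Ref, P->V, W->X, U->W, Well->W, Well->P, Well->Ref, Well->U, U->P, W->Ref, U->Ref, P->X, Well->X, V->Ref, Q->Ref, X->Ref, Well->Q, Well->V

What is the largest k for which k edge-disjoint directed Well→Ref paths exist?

Assign every edge capacity 1; by Menger, the answer equals the max flow.
Path Well→Ref (+1); total 1.
Path Well→Q→Ref (+1); total 2.
Path Well→U→Ref (+1); total 3.
Path Well→V→Ref (+1); total 4.
Path Well→W→Ref (+1); total 5.
Path Well→X→Ref (+1); total 6.
Path Well→P→R→Ref (+1); total 7.
No residual Well→Ref path; max flow = 7.
Certifying cut of size 7: {Well→P, Well→Q, Well→Ref, Well→U, Well→V, Well→W, Well→X}.

7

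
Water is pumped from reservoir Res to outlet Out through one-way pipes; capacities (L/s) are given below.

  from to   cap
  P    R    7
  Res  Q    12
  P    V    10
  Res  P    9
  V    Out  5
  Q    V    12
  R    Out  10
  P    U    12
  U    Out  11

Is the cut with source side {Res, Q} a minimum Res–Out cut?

Given cut capacity: 9 + 12 = 21.
Augment Res→P→R→Out: bottleneck 7, flow now 7.
Augment Res→P→U→Out: bottleneck 2, flow now 9.
Augment Res→Q→V→Out: bottleneck 5, flow now 14.
No augmenting path remains; maximum flow = 14.
In the residual graph, reachable from Res: {Res, Q, V}.
Min-cut edges: Res→P (9), V→Out (5); capacity 9 + 5 = 14.
Cut capacity 21 exceeds the max flow 14, so it is not minimum.

No — its capacity is 21, but the minimum cut has capacity 14.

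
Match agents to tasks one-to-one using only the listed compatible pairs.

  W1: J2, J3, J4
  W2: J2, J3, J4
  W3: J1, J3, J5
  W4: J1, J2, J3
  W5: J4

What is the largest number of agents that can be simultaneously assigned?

5

Unit-capacity flow: source→left, listed edges, right→sink; max matching = max flow.
Augmenting path W1→J2 (+1); matched 1.
Augmenting path W2→J3 (+1); matched 2.
Augmenting path W3→J1 (+1); matched 3.
Augmenting path W5→J4 (+1); matched 4.
Augmenting path W4→J1→W3→J5 (+1); matched 5.
No augmenting path remains; maximum matching = 5.
König certificate: {W1, W2, W3, W4, W5} is a vertex cover of size 5 (every listed pair touches it), so no matching can be larger.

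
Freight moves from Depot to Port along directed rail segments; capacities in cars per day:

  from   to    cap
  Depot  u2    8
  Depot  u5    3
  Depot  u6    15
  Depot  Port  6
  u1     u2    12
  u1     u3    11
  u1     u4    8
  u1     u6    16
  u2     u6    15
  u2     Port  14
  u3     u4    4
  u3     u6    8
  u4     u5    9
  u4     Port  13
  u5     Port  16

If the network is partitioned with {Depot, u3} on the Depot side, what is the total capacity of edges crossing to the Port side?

Edges leaving {Depot, u3}: Depot→u2 (8), Depot→u5 (3), Depot→u6 (15), Depot→Port (6), u3→u4 (4), u3→u6 (8).
Cut capacity = 8 + 3 + 15 + 6 + 4 + 8 = 44.

44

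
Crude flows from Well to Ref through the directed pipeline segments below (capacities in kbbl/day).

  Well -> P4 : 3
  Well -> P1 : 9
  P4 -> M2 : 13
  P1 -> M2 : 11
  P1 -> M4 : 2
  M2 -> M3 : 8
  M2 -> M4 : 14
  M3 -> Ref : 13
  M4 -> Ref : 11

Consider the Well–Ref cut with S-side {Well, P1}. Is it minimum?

Given cut capacity: 3 + 11 + 2 = 16.
Augment Well→P1→M4→Ref: bottleneck 2, flow now 2.
Augment Well→P4→M2→M3→Ref: bottleneck 3, flow now 5.
Augment Well→P1→M2→M3→Ref: bottleneck 5, flow now 10.
Augment Well→P1→M2→M4→Ref: bottleneck 2, flow now 12.
No augmenting path remains; maximum flow = 12.
In the residual graph, reachable from Well: {Well}.
Min-cut edges: Well→P4 (3), Well→P1 (9); capacity 3 + 9 = 12.
Cut capacity 16 exceeds the max flow 12, so it is not minimum.

No — its capacity is 16, but the minimum cut has capacity 12.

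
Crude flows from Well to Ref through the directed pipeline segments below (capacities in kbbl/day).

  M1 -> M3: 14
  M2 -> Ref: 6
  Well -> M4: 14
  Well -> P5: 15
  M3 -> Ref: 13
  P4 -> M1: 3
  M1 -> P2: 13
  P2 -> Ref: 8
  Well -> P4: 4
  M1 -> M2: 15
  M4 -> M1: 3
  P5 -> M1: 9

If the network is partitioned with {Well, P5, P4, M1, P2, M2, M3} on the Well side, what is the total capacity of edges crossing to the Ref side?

41

Edges leaving {Well, P5, P4, M1, P2, M2, M3}: Well→M4 (14), P2→Ref (8), M2→Ref (6), M3→Ref (13).
Cut capacity = 14 + 8 + 6 + 13 = 41.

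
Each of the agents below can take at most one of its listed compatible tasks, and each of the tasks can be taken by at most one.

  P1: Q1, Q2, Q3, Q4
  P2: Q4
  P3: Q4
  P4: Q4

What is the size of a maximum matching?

2

Unit-capacity flow: source→left, listed edges, right→sink; max matching = max flow.
Augmenting path P1→Q1 (+1); matched 1.
Augmenting path P2→Q4 (+1); matched 2.
No augmenting path remains; maximum matching = 2.
König certificate: {P1, Q4} is a vertex cover of size 2 (every listed pair touches it), so no matching can be larger.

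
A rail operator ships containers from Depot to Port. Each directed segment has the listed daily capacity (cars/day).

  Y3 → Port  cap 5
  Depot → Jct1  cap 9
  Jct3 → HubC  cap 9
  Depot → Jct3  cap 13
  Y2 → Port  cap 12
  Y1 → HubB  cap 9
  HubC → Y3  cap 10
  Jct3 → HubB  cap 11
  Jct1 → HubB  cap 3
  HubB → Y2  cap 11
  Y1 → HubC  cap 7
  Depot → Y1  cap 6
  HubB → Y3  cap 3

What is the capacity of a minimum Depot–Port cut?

Augment Depot→Y1→HubC→Y3→Port: bottleneck 5, flow now 5.
Augment Depot→Y1→HubB→Y2→Port: bottleneck 1, flow now 6.
Augment Depot→Jct1→HubB→Y2→Port: bottleneck 3, flow now 9.
Augment Depot→Jct3→HubB→Y2→Port: bottleneck 7, flow now 16.
No augmenting path remains; maximum flow = 16.
By max-flow min-cut, the minimum cut capacity equals the max flow.
In the residual graph, reachable from Depot: {Depot, Y1, Jct1, Jct3, HubC, HubB, Y3}.
Min-cut edges: HubB→Y2 (11), Y3→Port (5); capacity 11 + 5 = 16.

16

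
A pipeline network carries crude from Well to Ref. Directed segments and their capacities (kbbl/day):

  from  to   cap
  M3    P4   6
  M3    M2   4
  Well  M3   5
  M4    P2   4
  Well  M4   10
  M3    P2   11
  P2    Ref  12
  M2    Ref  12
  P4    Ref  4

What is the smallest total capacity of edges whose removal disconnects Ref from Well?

Augment Well→M4→P2→Ref: bottleneck 4, flow now 4.
Augment Well→M3→M2→Ref: bottleneck 4, flow now 8.
Augment Well→M3→P2→Ref: bottleneck 1, flow now 9.
No augmenting path remains; maximum flow = 9.
By max-flow min-cut, the minimum cut capacity equals the max flow.
In the residual graph, reachable from Well: {Well, M4}.
Min-cut edges: Well→M3 (5), M4→P2 (4); capacity 5 + 4 = 9.

9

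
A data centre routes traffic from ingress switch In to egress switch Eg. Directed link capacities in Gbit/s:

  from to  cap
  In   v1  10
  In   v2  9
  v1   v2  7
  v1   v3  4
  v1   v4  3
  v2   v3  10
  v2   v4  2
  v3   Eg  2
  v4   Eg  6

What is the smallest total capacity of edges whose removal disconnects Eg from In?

7

Augment In→v1→v3→Eg: bottleneck 2, flow now 2.
Augment In→v1→v4→Eg: bottleneck 3, flow now 5.
Augment In→v2→v4→Eg: bottleneck 2, flow now 7.
No augmenting path remains; maximum flow = 7.
By max-flow min-cut, the minimum cut capacity equals the max flow.
In the residual graph, reachable from In: {In, v1, v2, v3}.
Min-cut edges: v1→v4 (3), v2→v4 (2), v3→Eg (2); capacity 3 + 2 + 2 = 7.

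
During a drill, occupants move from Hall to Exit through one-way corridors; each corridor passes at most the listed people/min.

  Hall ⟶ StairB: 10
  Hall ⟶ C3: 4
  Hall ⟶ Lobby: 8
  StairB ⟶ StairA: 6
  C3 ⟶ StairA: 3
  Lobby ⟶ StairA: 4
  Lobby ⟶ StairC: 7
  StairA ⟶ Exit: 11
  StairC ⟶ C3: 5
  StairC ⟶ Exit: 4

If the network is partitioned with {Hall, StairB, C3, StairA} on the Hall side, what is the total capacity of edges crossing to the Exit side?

19

Edges leaving {Hall, StairB, C3, StairA}: Hall→Lobby (8), StairA→Exit (11).
Cut capacity = 8 + 11 = 19.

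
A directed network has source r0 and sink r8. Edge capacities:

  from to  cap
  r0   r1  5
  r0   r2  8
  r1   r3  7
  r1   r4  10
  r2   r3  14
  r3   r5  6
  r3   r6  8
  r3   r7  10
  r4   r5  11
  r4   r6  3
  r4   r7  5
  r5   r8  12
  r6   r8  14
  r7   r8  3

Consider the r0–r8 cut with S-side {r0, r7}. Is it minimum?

No — its capacity is 16, but the minimum cut has capacity 13.

Given cut capacity: 5 + 8 + 3 = 16.
Augment r0→r1→r3→r5→r8: bottleneck 5, flow now 5.
Augment r0→r2→r3→r5→r8: bottleneck 1, flow now 6.
Augment r0→r2→r3→r6→r8: bottleneck 7, flow now 13.
No augmenting path remains; maximum flow = 13.
In the residual graph, reachable from r0: {r0}.
Min-cut edges: r0→r1 (5), r0→r2 (8); capacity 5 + 8 = 13.
Cut capacity 16 exceeds the max flow 13, so it is not minimum.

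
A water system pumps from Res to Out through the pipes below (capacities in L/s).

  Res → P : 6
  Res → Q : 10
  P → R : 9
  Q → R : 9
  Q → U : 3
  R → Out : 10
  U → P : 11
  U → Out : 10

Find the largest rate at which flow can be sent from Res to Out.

13

Augment Res→P→R→Out: bottleneck 6, flow now 6.
Augment Res→Q→R→Out: bottleneck 4, flow now 10.
Augment Res→Q→U→Out: bottleneck 3, flow now 13.
No augmenting path remains; maximum flow = 13.
In the residual graph, reachable from Res: {Res, P, Q, R}.
Min-cut edges: Q→U (3), R→Out (10); capacity 3 + 10 = 13.
This cut is saturated, so no flow can exceed 13.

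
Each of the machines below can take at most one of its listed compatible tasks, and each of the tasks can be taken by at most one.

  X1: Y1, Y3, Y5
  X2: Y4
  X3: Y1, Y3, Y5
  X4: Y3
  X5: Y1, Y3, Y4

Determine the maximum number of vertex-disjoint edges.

4

Unit-capacity flow: source→left, listed edges, right→sink; max matching = max flow.
Augmenting path X1→Y1 (+1); matched 1.
Augmenting path X2→Y4 (+1); matched 2.
Augmenting path X3→Y3 (+1); matched 3.
Augmenting path X4→Y3→X3→Y5 (+1); matched 4.
No augmenting path remains; maximum matching = 4.
König certificate: {Y1, Y3, Y4, Y5} is a vertex cover of size 4 (every listed pair touches it), so no matching can be larger.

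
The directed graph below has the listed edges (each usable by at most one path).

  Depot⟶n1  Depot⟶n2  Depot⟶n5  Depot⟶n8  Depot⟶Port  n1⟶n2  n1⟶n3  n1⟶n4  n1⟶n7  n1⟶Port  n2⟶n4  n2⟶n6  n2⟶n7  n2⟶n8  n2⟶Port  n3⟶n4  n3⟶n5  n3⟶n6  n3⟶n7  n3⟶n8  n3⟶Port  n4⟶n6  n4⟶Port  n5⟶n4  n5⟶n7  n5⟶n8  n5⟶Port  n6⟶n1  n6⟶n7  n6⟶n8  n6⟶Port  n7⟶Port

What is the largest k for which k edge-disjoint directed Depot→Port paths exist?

Assign every edge capacity 1; by Menger, the answer equals the max flow.
Path Depot→Port (+1); total 1.
Path Depot→n1→Port (+1); total 2.
Path Depot→n2→Port (+1); total 3.
Path Depot→n5→Port (+1); total 4.
No residual Depot→Port path; max flow = 4.
Certifying cut of size 4: {Depot→Port, Depot→n1, Depot→n2, Depot→n5}.

4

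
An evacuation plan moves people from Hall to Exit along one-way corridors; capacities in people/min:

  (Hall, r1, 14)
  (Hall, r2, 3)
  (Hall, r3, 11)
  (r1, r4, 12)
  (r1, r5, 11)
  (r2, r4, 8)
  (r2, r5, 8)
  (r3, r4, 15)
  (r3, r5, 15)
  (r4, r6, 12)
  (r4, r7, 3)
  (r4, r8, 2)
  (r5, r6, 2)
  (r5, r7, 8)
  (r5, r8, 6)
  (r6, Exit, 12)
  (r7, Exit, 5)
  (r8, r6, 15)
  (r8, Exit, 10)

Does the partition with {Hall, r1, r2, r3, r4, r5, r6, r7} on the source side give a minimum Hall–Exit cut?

Yes — it is a minimum cut (capacity 25).

Given cut capacity: 2 + 6 + 12 + 5 = 25.
Augment Hall→r1→r4→r6→Exit: bottleneck 12, flow now 12.
Augment Hall→r1→r5→r7→Exit: bottleneck 2, flow now 14.
Augment Hall→r2→r4→r7→Exit: bottleneck 3, flow now 17.
Augment Hall→r3→r4→r8→Exit: bottleneck 2, flow now 19.
Augment Hall→r3→r5→r8→Exit: bottleneck 6, flow now 25.
No augmenting path remains; maximum flow = 25.
Cut capacity 25 equals the max flow, so it is a minimum cut.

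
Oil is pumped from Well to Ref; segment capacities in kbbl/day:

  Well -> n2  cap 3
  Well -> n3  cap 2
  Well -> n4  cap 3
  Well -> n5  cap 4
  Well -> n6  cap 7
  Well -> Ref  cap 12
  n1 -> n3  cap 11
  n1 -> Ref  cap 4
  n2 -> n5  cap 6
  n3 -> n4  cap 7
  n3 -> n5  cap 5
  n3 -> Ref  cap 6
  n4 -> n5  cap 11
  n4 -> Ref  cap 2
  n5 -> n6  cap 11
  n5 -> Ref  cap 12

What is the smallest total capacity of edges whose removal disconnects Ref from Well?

24

Augment Well→Ref: bottleneck 12, flow now 12.
Augment Well→n3→Ref: bottleneck 2, flow now 14.
Augment Well→n4→Ref: bottleneck 2, flow now 16.
Augment Well→n5→Ref: bottleneck 4, flow now 20.
Augment Well→n2→n5→Ref: bottleneck 3, flow now 23.
Augment Well→n4→n5→Ref: bottleneck 1, flow now 24.
No augmenting path remains; maximum flow = 24.
By max-flow min-cut, the minimum cut capacity equals the max flow.
In the residual graph, reachable from Well: {Well, n6}.
Min-cut edges: Well→n2 (3), Well→n3 (2), Well→n4 (3), Well→n5 (4), Well→Ref (12); capacity 3 + 2 + 3 + 4 + 12 = 24.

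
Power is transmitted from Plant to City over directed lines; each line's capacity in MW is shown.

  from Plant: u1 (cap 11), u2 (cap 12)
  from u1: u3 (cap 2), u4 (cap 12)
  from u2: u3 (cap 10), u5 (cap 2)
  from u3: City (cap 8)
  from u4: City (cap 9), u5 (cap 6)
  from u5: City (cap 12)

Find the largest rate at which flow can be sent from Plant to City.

21

Augment Plant→u1→u3→City: bottleneck 2, flow now 2.
Augment Plant→u1→u4→City: bottleneck 9, flow now 11.
Augment Plant→u2→u3→City: bottleneck 6, flow now 17.
Augment Plant→u2→u5→City: bottleneck 2, flow now 19.
Augment Plant→u2→u3→u1→u4→u5→City: bottleneck 2, flow now 21. (uses reverse residual edge)
No augmenting path remains; maximum flow = 21.
In the residual graph, reachable from Plant: {Plant, u2, u3}.
Min-cut edges: Plant→u1 (11), u2→u5 (2), u3→City (8); capacity 11 + 2 + 8 = 21.
This cut is saturated, so no flow can exceed 21.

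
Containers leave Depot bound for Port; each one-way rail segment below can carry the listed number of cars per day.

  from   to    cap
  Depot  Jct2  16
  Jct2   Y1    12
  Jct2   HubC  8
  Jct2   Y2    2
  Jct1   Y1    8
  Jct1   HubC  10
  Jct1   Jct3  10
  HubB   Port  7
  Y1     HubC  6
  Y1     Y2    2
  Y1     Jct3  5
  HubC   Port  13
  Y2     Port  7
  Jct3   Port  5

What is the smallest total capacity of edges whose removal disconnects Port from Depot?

16

Augment Depot→Jct2→HubC→Port: bottleneck 8, flow now 8.
Augment Depot→Jct2→Y2→Port: bottleneck 2, flow now 10.
Augment Depot→Jct2→Y1→HubC→Port: bottleneck 5, flow now 15.
Augment Depot→Jct2→Y1→Y2→Port: bottleneck 1, flow now 16.
No augmenting path remains; maximum flow = 16.
By max-flow min-cut, the minimum cut capacity equals the max flow.
In the residual graph, reachable from Depot: {Depot}.
Min-cut edges: Depot→Jct2 (16); capacity 16 = 16.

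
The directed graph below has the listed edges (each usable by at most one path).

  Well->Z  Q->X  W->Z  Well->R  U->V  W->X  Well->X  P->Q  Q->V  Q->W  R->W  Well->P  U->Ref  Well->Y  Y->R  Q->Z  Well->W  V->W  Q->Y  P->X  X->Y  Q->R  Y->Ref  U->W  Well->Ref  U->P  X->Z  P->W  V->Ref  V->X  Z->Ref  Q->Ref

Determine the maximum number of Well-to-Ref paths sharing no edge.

4

Assign every edge capacity 1; by Menger, the answer equals the max flow.
Path Well→Ref (+1); total 1.
Path Well→Y→Ref (+1); total 2.
Path Well→Z→Ref (+1); total 3.
Path Well→P→Q→Ref (+1); total 4.
No residual Well→Ref path; max flow = 4.
Certifying cut of size 4: {Well→P, Well→Ref, Y→Ref, Z→Ref}.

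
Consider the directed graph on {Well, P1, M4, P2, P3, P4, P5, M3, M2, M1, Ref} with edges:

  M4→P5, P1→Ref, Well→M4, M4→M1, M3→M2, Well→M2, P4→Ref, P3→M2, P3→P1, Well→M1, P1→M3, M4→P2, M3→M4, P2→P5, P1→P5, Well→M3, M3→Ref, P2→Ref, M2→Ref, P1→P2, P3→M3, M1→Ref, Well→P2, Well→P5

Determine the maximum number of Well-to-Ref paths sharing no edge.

Assign every edge capacity 1; by Menger, the answer equals the max flow.
Path Well→P2→Ref (+1); total 1.
Path Well→M3→Ref (+1); total 2.
Path Well→M2→Ref (+1); total 3.
Path Well→M1→Ref (+1); total 4.
No residual Well→Ref path; max flow = 4.
Certifying cut of size 4: {M1→Ref, P2→Ref, Well→M2, Well→M3}.

4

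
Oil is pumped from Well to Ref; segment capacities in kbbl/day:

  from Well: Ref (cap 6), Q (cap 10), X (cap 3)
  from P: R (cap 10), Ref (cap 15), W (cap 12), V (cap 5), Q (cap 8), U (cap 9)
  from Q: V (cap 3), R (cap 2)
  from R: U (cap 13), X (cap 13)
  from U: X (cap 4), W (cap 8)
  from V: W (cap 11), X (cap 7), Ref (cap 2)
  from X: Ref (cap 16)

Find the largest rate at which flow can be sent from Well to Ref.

14

Augment Well→Ref: bottleneck 6, flow now 6.
Augment Well→X→Ref: bottleneck 3, flow now 9.
Augment Well→Q→V→Ref: bottleneck 2, flow now 11.
Augment Well→Q→R→X→Ref: bottleneck 2, flow now 13.
Augment Well→Q→V→X→Ref: bottleneck 1, flow now 14.
No augmenting path remains; maximum flow = 14.
In the residual graph, reachable from Well: {Well, Q}.
Min-cut edges: Well→X (3), Well→Ref (6), Q→R (2), Q→V (3); capacity 3 + 6 + 2 + 3 = 14.
This cut is saturated, so no flow can exceed 14.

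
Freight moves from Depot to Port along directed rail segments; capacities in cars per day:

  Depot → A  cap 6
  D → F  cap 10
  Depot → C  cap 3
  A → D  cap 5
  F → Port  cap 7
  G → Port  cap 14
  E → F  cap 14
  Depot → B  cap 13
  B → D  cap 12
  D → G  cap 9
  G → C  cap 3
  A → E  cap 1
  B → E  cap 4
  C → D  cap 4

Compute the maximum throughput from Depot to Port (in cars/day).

16

Augment Depot→A→D→F→Port: bottleneck 5, flow now 5.
Augment Depot→A→E→F→Port: bottleneck 1, flow now 6.
Augment Depot→B→D→F→Port: bottleneck 1, flow now 7.
Augment Depot→B→D→G→Port: bottleneck 9, flow now 16.
No augmenting path remains; maximum flow = 16.
In the residual graph, reachable from Depot: {Depot, A, B, C, D, E, F}.
Min-cut edges: D→G (9), F→Port (7); capacity 9 + 7 = 16.
This cut is saturated, so no flow can exceed 16.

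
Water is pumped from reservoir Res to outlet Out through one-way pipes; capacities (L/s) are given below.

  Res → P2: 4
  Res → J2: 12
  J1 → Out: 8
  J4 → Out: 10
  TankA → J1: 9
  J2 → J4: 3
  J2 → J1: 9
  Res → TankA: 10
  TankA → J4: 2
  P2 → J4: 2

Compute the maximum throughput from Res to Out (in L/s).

Augment Res→P2→J4→Out: bottleneck 2, flow now 2.
Augment Res→J2→J4→Out: bottleneck 3, flow now 5.
Augment Res→J2→J1→Out: bottleneck 8, flow now 13.
Augment Res→TankA→J4→Out: bottleneck 2, flow now 15.
No augmenting path remains; maximum flow = 15.
In the residual graph, reachable from Res: {Res, P2, J2, TankA, J1}.
Min-cut edges: P2→J4 (2), J2→J4 (3), TankA→J4 (2), J1→Out (8); capacity 2 + 3 + 2 + 8 = 15.
This cut is saturated, so no flow can exceed 15.

15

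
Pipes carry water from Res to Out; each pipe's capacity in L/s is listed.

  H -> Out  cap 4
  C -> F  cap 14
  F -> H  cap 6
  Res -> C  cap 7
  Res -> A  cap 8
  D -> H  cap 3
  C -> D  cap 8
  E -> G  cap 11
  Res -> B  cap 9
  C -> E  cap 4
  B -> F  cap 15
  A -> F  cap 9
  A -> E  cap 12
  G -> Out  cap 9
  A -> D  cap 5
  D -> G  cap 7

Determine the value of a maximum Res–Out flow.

13

Augment Res→A→D→G→Out: bottleneck 5, flow now 5.
Augment Res→A→E→G→Out: bottleneck 3, flow now 8.
Augment Res→B→F→H→Out: bottleneck 4, flow now 12.
Augment Res→C→D→G→Out: bottleneck 1, flow now 13.
No augmenting path remains; maximum flow = 13.
In the residual graph, reachable from Res: {Res, A, B, C, D, E, F, G, H}.
Min-cut edges: G→Out (9), H→Out (4); capacity 9 + 4 = 13.
This cut is saturated, so no flow can exceed 13.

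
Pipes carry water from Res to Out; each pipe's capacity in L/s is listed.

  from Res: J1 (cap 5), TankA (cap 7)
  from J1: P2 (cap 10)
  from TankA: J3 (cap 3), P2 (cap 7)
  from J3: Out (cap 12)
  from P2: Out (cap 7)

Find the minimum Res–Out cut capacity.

10

Augment Res→J1→P2→Out: bottleneck 5, flow now 5.
Augment Res→TankA→J3→Out: bottleneck 3, flow now 8.
Augment Res→TankA→P2→Out: bottleneck 2, flow now 10.
No augmenting path remains; maximum flow = 10.
By max-flow min-cut, the minimum cut capacity equals the max flow.
In the residual graph, reachable from Res: {Res, J1, TankA, P2}.
Min-cut edges: TankA→J3 (3), P2→Out (7); capacity 3 + 7 = 10.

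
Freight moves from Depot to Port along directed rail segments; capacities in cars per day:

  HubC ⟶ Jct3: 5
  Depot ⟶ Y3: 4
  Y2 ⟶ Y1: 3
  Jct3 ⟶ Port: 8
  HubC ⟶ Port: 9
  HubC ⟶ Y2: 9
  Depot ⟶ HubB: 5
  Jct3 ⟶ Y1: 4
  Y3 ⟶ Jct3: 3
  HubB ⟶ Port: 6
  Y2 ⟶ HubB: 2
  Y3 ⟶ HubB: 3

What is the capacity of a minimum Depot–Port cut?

9

Augment Depot→HubB→Port: bottleneck 5, flow now 5.
Augment Depot→Y3→HubB→Port: bottleneck 1, flow now 6.
Augment Depot→Y3→Jct3→Port: bottleneck 3, flow now 9.
No augmenting path remains; maximum flow = 9.
By max-flow min-cut, the minimum cut capacity equals the max flow.
In the residual graph, reachable from Depot: {Depot}.
Min-cut edges: Depot→Y3 (4), Depot→HubB (5); capacity 4 + 5 = 9.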